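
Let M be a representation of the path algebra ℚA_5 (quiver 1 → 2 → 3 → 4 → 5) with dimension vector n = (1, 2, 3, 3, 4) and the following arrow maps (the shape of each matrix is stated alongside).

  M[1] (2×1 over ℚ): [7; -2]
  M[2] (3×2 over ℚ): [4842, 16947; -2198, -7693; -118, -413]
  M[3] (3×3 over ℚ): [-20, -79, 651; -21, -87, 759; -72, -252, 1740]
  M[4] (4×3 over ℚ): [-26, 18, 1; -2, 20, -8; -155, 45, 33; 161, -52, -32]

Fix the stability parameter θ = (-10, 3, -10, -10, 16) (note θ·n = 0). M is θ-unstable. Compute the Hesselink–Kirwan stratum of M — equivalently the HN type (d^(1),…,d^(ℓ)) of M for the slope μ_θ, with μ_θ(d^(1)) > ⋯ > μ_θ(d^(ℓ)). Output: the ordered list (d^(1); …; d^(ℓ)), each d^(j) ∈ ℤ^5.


Barcode: M ≅ I[1,2], I[2,5], I[3,3], I[3,5], I[4,5], I[5,5]. HN layers by μ_θ (4 steps, strictly decreasing):
  μ^(1)=16; μ^(2)=3; μ^(3)=-17/3; μ^(4)=-10

((0, 0, 0, 0, 4); (0, 1, 0, 0, 0); (0, 1, 1, 1, 0); (1, 0, 2, 2, 0))


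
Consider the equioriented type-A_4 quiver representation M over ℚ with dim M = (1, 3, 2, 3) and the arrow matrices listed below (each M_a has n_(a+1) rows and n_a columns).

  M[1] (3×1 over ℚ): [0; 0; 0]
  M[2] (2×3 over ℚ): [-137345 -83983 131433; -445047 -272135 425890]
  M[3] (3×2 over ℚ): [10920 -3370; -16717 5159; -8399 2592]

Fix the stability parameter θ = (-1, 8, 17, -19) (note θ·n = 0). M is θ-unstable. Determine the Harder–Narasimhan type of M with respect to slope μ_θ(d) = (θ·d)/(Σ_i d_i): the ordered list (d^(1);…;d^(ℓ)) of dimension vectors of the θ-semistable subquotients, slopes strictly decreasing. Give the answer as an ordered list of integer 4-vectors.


Via rank(M_{q-1}∘⋯∘M_p): M ≅ I[1,1], I[2,2], I[2,4]^2, I[4,4].
μ_θ-semistable layers: μ^(1)=8; μ^(2)=2; μ^(3)=-1; μ^(4)=-19

((0, 1, 0, 0); (0, 2, 2, 2); (1, 0, 0, 0); (0, 0, 0, 1))


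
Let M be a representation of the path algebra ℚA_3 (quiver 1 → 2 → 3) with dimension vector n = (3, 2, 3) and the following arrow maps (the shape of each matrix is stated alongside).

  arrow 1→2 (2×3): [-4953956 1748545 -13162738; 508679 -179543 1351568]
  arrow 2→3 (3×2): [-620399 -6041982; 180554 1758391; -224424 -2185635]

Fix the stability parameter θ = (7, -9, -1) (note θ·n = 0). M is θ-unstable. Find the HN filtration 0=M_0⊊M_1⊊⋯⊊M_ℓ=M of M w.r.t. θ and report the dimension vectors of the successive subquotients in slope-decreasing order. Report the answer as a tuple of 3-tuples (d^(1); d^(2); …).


Barcode: M ≅ I[1,1], I[1,3]^2, I[3,3]. HN layers by μ_θ (2 steps, strictly decreasing):
  μ^(1)=7; μ^(2)=-1

((1, 0, 0); (2, 2, 3))


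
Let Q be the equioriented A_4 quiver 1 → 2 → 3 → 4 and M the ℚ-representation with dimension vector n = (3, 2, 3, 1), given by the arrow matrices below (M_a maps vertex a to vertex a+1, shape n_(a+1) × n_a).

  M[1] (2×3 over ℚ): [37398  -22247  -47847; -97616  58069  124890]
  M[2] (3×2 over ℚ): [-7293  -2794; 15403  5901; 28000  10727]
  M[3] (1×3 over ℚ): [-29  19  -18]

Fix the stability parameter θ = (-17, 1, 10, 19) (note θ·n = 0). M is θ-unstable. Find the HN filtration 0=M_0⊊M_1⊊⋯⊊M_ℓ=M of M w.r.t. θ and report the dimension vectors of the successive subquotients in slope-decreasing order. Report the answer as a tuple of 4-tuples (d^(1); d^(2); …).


Interval decomposition of M: I[1,1], I[1,3], I[1,4], I[3,3].
HN type (ℓ=4): μ^(1)=19; μ^(2)=10; μ^(3)=1; μ^(4)=-17

((0, 0, 0, 1); (0, 0, 3, 0); (0, 2, 0, 0); (3, 0, 0, 0))


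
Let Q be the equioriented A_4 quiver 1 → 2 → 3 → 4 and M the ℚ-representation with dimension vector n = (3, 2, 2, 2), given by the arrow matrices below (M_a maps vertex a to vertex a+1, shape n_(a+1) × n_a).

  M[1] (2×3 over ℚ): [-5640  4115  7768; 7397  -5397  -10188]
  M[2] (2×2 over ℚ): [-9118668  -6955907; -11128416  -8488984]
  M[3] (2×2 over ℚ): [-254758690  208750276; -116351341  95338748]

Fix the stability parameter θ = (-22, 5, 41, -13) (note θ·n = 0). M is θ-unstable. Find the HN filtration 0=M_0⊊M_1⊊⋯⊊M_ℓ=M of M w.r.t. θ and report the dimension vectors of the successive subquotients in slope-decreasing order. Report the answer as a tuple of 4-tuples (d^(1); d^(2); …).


Barcode: M ≅ I[1,1], I[1,2], I[1,4], I[3,4]. HN layers by μ_θ (3 steps, strictly decreasing):
  μ^(1)=14; μ^(2)=5; μ^(3)=-22

((0, 0, 2, 2); (0, 2, 0, 0); (3, 0, 0, 0))


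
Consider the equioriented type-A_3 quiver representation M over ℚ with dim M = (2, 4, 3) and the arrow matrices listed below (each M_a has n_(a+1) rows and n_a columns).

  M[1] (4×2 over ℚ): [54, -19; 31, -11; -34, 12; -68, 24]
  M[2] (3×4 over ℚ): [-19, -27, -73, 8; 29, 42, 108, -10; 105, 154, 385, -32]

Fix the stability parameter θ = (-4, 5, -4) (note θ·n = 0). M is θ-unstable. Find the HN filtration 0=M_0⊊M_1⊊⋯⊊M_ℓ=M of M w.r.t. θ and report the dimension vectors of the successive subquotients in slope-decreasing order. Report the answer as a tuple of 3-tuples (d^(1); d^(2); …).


Barcode: M ≅ I[1,3]^2, I[2,2], I[2,3]. HN layers by μ_θ (3 steps, strictly decreasing):
  μ^(1)=5; μ^(2)=1/2; μ^(3)=-4

((0, 1, 0); (0, 3, 3); (2, 0, 0))


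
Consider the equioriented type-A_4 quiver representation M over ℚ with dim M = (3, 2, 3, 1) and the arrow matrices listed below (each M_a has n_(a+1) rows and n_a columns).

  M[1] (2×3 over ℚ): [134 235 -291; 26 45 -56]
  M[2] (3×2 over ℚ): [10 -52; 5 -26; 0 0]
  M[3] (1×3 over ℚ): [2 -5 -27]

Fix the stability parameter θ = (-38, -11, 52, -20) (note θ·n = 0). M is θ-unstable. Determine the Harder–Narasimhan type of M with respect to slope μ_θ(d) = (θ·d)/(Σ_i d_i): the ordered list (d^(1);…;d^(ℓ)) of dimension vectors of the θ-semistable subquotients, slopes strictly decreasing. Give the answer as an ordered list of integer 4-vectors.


Interval decomposition of M: I[1,1], I[1,2], I[1,4], I[3,3]^2.
HN type (ℓ=4): μ^(1)=52; μ^(2)=16; μ^(3)=-11; μ^(4)=-38

((0, 0, 2, 0); (0, 0, 1, 1); (0, 2, 0, 0); (3, 0, 0, 0))


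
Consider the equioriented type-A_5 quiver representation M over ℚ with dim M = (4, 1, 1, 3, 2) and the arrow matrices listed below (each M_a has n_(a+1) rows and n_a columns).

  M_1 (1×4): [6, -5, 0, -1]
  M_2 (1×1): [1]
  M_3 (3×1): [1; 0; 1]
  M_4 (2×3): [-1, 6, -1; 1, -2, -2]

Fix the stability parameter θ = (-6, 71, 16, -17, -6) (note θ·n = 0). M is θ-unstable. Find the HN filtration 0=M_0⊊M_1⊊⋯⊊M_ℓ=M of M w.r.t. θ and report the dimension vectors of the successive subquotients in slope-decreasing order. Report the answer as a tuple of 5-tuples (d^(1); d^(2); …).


Via rank(M_{q-1}∘⋯∘M_p): M ≅ I[1,1]^3, I[1,5], I[4,4], I[4,5].
μ_θ-semistable layers: μ^(1)=16; μ^(2)=-6; μ^(3)=-17

((0, 1, 1, 1, 1); (4, 0, 0, 0, 1); (0, 0, 0, 2, 0))


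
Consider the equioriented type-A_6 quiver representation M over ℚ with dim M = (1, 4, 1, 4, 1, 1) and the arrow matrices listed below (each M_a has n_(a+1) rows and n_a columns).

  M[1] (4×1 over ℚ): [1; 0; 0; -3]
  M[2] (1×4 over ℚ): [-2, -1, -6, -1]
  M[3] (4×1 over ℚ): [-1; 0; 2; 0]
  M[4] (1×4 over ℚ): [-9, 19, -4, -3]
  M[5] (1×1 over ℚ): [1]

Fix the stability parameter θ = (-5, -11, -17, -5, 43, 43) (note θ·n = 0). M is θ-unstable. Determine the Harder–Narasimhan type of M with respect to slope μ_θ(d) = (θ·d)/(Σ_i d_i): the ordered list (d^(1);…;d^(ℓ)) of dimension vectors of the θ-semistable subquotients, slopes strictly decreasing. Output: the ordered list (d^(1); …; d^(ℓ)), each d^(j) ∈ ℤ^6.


Barcode: M ≅ I[1,6], I[2,2]^3, I[4,4]^3. HN layers by μ_θ (3 steps, strictly decreasing):
  μ^(1)=43; μ^(2)=-5; μ^(3)=-11

((0, 0, 0, 0, 1, 1); (0, 0, 0, 4, 0, 0); (1, 4, 1, 0, 0, 0))


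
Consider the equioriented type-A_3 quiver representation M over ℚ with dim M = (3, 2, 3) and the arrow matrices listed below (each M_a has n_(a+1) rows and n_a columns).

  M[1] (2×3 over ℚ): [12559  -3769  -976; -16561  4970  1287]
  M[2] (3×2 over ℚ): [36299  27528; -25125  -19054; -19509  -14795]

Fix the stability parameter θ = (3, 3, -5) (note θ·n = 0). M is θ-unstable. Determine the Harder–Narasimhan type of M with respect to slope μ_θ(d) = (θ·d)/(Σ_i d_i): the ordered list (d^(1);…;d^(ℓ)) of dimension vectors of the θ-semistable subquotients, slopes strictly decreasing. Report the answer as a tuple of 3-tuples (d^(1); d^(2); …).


Barcode: M ≅ I[1,1], I[1,3]^2, I[3,3]. HN layers by μ_θ (3 steps, strictly decreasing):
  μ^(1)=3; μ^(2)=1/3; μ^(3)=-5

((1, 0, 0); (2, 2, 2); (0, 0, 1))


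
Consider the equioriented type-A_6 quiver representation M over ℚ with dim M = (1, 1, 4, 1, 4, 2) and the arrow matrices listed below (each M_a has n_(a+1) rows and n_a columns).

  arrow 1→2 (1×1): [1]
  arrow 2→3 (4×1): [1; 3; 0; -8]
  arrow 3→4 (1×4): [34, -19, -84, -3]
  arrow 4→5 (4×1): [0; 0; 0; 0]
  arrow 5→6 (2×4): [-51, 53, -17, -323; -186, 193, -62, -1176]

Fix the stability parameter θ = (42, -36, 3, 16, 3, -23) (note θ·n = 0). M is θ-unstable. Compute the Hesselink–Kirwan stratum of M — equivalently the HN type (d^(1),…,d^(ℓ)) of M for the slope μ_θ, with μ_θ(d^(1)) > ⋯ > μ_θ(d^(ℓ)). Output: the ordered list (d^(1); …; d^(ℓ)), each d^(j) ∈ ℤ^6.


Barcode: M ≅ I[1,4], I[3,3]^3, I[5,5]^2, I[5,6]^2. HN layers by μ_θ (3 steps, strictly decreasing):
  μ^(1)=16; μ^(2)=3; μ^(3)=-10

((0, 0, 0, 1, 0, 0); (1, 1, 4, 0, 2, 0); (0, 0, 0, 0, 2, 2))


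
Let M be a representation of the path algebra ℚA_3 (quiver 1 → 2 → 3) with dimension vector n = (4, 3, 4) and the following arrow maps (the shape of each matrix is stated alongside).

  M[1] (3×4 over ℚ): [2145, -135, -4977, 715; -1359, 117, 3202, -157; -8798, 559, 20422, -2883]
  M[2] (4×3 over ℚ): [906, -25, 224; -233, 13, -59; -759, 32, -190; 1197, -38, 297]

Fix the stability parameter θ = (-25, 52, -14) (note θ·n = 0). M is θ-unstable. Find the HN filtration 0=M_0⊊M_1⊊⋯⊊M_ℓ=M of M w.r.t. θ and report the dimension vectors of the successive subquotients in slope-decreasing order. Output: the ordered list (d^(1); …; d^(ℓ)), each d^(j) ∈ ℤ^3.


Interval decomposition of M: I[1,1], I[1,3]^3, I[3,3].
HN type (ℓ=3): μ^(1)=19; μ^(2)=-14; μ^(3)=-25

((0, 3, 3); (0, 0, 1); (4, 0, 0))


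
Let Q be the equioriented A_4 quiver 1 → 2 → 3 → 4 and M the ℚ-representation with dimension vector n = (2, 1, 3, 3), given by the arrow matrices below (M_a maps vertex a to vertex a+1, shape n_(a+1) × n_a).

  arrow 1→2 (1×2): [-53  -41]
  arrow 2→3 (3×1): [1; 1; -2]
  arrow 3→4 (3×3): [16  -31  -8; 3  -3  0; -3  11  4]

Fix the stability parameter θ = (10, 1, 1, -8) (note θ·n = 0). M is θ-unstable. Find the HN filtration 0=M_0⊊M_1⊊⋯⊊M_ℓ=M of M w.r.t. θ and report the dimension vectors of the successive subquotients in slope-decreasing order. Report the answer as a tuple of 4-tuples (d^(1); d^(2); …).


Barcode: M ≅ I[1,1], I[1,4], I[3,4]^2. HN layers by μ_θ (3 steps, strictly decreasing):
  μ^(1)=10; μ^(2)=1; μ^(3)=-7/2

((1, 0, 0, 0); (1, 1, 1, 1); (0, 0, 2, 2))


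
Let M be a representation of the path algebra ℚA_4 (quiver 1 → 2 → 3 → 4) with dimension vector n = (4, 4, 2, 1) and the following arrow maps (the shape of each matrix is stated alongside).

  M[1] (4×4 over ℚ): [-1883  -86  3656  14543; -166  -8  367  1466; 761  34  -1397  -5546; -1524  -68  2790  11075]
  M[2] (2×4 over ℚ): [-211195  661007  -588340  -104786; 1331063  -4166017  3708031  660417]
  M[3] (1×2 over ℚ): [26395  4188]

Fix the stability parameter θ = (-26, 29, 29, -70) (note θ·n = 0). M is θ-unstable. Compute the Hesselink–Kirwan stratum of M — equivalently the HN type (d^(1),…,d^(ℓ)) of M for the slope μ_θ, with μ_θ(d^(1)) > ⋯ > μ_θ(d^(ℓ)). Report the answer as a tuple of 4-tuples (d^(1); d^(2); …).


Barcode: M ≅ I[1,1], I[1,2]^2, I[1,4], I[2,3]. HN layers by μ_θ (3 steps, strictly decreasing):
  μ^(1)=29; μ^(2)=-4; μ^(3)=-26

((0, 3, 1, 0); (0, 1, 1, 1); (4, 0, 0, 0))


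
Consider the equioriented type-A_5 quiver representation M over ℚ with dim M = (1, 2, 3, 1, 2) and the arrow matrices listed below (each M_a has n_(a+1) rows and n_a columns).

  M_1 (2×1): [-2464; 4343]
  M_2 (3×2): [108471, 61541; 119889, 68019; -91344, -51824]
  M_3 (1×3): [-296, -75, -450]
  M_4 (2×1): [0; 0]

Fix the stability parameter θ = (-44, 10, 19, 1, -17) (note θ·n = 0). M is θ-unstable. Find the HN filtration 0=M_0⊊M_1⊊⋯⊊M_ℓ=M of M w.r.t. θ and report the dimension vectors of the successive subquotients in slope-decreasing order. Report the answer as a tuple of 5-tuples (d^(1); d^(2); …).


Via rank(M_{q-1}∘⋯∘M_p): M ≅ I[1,4], I[2,2], I[3,3]^2, I[5,5]^2.
μ_θ-semistable layers: μ^(1)=19; μ^(2)=10; μ^(3)=-17; μ^(4)=-44

((0, 0, 2, 0, 0); (0, 2, 1, 1, 0); (0, 0, 0, 0, 2); (1, 0, 0, 0, 0))


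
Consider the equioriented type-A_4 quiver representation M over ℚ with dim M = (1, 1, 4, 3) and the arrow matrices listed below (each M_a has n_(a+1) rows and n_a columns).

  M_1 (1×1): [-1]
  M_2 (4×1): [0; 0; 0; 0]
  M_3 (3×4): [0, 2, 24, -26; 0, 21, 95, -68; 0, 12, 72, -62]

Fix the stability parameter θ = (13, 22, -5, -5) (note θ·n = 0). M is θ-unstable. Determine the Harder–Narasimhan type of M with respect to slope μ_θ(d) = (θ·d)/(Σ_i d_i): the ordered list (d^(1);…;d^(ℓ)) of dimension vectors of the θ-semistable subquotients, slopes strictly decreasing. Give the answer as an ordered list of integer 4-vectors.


Interval decomposition of M: I[1,2], I[3,3], I[3,4]^3.
HN type (ℓ=3): μ^(1)=22; μ^(2)=13; μ^(3)=-5

((0, 1, 0, 0); (1, 0, 0, 0); (0, 0, 4, 3))


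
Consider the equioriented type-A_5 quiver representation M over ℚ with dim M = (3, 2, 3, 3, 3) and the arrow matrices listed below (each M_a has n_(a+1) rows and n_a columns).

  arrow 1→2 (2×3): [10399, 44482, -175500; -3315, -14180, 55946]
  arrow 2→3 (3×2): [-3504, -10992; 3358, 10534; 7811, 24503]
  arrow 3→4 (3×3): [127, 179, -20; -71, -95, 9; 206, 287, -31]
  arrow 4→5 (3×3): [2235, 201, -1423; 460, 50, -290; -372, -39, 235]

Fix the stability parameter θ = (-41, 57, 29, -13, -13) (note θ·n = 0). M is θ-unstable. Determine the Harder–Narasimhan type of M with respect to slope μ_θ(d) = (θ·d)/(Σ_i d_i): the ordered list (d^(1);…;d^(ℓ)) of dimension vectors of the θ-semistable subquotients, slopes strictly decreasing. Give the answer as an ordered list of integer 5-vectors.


Via rank(M_{q-1}∘⋯∘M_p): M ≅ I[1,1], I[1,2], I[1,4], I[3,5]^2, I[5,5].
μ_θ-semistable layers: μ^(1)=57; μ^(2)=73/3; μ^(3)=1; μ^(4)=-13; μ^(5)=-41

((0, 1, 0, 0, 0); (0, 1, 1, 1, 0); (0, 0, 2, 2, 2); (0, 0, 0, 0, 1); (3, 0, 0, 0, 0))


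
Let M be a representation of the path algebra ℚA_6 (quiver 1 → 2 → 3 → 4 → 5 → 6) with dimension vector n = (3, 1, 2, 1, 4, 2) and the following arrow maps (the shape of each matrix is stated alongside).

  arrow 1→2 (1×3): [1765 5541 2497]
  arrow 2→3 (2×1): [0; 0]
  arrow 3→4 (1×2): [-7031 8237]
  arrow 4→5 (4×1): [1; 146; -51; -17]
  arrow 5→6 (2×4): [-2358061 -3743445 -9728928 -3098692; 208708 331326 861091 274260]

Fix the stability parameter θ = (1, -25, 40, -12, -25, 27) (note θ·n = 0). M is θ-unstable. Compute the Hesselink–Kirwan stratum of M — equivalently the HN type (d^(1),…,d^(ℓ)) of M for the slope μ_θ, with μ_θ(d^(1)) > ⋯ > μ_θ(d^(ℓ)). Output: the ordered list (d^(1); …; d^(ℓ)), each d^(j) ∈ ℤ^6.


Barcode: M ≅ I[1,1]^2, I[1,2], I[3,3], I[3,6], I[5,5]^2, I[5,6]. HN layers by μ_θ (5 steps, strictly decreasing):
  μ^(1)=40; μ^(2)=27; μ^(3)=1; μ^(4)=-12; μ^(5)=-25

((0, 0, 1, 0, 0, 0); (0, 0, 0, 0, 0, 2); (2, 0, 1, 1, 1, 0); (1, 1, 0, 0, 0, 0); (0, 0, 0, 0, 3, 0))


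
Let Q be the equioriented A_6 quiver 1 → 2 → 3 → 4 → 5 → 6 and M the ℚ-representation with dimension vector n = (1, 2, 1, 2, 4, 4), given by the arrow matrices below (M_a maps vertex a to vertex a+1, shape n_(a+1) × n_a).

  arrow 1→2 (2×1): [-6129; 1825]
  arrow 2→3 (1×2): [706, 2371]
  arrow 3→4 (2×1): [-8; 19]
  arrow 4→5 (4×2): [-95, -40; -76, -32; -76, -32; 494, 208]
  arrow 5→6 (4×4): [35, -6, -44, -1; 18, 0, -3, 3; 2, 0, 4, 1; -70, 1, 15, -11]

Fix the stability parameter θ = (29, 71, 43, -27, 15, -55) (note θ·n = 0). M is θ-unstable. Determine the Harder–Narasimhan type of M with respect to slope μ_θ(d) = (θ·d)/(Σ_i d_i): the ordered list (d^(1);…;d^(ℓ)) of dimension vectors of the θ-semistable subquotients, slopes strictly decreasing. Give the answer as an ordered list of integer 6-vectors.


Interval decomposition of M: I[1,4], I[2,2], I[4,6], I[5,6]^3.
HN type (ℓ=4): μ^(1)=71; μ^(2)=29; μ^(3)=-20; μ^(4)=-27

((0, 1, 0, 0, 0, 0); (1, 1, 1, 1, 0, 0); (0, 0, 0, 0, 4, 4); (0, 0, 0, 1, 0, 0))


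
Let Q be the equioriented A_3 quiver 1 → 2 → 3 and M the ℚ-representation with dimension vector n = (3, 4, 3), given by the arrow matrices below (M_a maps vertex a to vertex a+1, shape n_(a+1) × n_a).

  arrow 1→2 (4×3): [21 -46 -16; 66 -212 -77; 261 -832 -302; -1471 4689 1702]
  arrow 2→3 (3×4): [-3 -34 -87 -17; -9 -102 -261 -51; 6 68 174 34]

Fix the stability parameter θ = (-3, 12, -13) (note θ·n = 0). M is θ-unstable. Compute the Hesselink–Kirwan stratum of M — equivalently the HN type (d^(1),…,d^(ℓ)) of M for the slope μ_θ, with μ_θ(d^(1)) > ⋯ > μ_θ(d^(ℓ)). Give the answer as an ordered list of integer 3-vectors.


Via rank(M_{q-1}∘⋯∘M_p): M ≅ I[1,2]^2, I[1,3], I[2,2], I[3,3]^2.
μ_θ-semistable layers: μ^(1)=12; μ^(2)=-1/2; μ^(3)=-3; μ^(4)=-13

((0, 3, 0); (0, 1, 1); (3, 0, 0); (0, 0, 2))


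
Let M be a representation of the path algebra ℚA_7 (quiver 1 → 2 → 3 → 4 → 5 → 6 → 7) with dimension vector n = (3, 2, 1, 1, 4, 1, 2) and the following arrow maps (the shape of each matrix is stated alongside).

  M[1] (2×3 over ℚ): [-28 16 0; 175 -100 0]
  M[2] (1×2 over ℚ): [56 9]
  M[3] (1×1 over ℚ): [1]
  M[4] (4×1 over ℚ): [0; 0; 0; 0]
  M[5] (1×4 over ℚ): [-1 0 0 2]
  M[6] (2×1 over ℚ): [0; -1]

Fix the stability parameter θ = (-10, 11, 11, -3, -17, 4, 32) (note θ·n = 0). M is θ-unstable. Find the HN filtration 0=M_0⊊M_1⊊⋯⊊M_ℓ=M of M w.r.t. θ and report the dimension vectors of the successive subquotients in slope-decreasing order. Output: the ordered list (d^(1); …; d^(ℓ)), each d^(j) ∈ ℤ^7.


Barcode: M ≅ I[1,1]^2, I[1,4], I[2,2], I[5,5]^3, I[5,7], I[7,7]. HN layers by μ_θ (6 steps, strictly decreasing):
  μ^(1)=32; μ^(2)=11; μ^(3)=19/3; μ^(4)=4; μ^(5)=-10; μ^(6)=-17

((0, 0, 0, 0, 0, 0, 2); (0, 1, 0, 0, 0, 0, 0); (0, 1, 1, 1, 0, 0, 0); (0, 0, 0, 0, 0, 1, 0); (3, 0, 0, 0, 0, 0, 0); (0, 0, 0, 0, 4, 0, 0))


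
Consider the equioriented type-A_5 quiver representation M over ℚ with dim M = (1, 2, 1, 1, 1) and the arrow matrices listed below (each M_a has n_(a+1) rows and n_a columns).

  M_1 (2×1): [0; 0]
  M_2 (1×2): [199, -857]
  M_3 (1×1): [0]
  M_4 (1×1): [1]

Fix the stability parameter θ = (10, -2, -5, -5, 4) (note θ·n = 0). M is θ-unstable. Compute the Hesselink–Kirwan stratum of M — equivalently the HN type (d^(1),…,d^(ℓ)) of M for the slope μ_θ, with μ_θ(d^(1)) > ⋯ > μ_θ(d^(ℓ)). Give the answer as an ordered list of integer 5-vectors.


Via rank(M_{q-1}∘⋯∘M_p): M ≅ I[1,1], I[2,2], I[2,3], I[4,5].
μ_θ-semistable layers: μ^(1)=10; μ^(2)=4; μ^(3)=-2; μ^(4)=-7/2; μ^(5)=-5

((1, 0, 0, 0, 0); (0, 0, 0, 0, 1); (0, 1, 0, 0, 0); (0, 1, 1, 0, 0); (0, 0, 0, 1, 0))


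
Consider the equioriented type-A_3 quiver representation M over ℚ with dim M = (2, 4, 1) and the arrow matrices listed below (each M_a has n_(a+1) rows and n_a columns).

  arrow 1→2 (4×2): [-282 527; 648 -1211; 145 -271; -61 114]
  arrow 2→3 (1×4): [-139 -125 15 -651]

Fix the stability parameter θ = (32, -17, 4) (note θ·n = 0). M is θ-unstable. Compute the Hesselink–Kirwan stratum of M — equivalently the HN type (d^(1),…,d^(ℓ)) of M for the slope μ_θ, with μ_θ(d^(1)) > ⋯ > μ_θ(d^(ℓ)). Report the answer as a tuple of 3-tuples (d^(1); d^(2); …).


Via rank(M_{q-1}∘⋯∘M_p): M ≅ I[1,2], I[1,3], I[2,2]^2.
μ_θ-semistable layers: μ^(1)=15/2; μ^(2)=19/3; μ^(3)=-17

((1, 1, 0); (1, 1, 1); (0, 2, 0))


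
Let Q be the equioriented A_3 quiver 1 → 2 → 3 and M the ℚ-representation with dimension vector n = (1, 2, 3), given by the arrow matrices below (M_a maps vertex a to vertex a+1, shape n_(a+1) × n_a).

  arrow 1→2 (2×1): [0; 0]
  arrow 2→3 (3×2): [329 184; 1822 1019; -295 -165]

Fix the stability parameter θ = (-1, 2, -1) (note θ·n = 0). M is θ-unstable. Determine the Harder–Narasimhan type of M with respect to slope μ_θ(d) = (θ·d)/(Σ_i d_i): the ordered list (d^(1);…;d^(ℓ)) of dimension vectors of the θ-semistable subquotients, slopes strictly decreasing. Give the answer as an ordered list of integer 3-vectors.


Via rank(M_{q-1}∘⋯∘M_p): M ≅ I[1,1], I[2,3]^2, I[3,3].
μ_θ-semistable layers: μ^(1)=1/2; μ^(2)=-1

((0, 2, 2); (1, 0, 1))


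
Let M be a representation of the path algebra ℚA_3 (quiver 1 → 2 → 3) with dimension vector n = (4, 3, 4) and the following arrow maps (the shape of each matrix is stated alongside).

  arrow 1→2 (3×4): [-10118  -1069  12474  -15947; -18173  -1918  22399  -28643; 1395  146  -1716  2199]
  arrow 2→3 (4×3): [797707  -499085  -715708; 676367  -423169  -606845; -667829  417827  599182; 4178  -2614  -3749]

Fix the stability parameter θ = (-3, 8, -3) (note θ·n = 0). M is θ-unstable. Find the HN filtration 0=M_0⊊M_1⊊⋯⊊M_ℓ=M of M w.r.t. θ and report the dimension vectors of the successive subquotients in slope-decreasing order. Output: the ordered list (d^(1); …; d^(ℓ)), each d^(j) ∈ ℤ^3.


Barcode: M ≅ I[1,1], I[1,2], I[1,3]^2, I[3,3]^2. HN layers by μ_θ (3 steps, strictly decreasing):
  μ^(1)=8; μ^(2)=5/2; μ^(3)=-3

((0, 1, 0); (0, 2, 2); (4, 0, 2))


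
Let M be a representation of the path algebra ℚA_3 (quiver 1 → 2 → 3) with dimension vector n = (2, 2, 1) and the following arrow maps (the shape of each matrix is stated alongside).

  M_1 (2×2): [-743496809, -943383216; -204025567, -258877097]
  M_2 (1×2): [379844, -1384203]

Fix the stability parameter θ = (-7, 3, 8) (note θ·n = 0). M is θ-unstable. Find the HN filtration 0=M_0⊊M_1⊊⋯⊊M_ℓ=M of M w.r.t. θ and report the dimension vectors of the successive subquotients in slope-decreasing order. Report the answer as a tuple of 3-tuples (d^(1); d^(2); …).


Interval decomposition of M: I[1,2], I[1,3].
HN type (ℓ=3): μ^(1)=8; μ^(2)=3; μ^(3)=-7

((0, 0, 1); (0, 2, 0); (2, 0, 0))


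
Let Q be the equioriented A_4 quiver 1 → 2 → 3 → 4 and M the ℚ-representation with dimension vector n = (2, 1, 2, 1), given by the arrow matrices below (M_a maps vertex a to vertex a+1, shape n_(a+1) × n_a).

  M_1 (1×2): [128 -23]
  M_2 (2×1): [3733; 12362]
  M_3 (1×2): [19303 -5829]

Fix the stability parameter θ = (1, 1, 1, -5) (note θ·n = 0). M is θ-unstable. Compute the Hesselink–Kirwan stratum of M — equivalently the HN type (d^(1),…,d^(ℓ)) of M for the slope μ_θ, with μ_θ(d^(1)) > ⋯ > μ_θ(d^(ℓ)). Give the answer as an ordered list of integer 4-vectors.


Interval decomposition of M: I[1,1], I[1,4], I[3,3].
HN type (ℓ=2): μ^(1)=1; μ^(2)=-1/2

((1, 0, 1, 0); (1, 1, 1, 1))


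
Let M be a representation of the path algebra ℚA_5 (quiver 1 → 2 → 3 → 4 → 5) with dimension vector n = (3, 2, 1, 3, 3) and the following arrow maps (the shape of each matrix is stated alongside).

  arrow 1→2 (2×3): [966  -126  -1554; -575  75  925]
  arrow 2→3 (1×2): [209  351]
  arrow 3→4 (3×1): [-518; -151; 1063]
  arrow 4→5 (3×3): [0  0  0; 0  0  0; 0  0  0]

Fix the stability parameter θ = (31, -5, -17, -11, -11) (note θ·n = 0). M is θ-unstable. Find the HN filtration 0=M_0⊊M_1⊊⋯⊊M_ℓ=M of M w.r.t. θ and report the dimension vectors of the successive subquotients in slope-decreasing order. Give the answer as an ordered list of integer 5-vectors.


Interval decomposition of M: I[1,1]^2, I[1,4], I[2,2], I[4,4]^2, I[5,5]^3.
HN type (ℓ=4): μ^(1)=31; μ^(2)=-1/2; μ^(3)=-5; μ^(4)=-11

((2, 0, 0, 0, 0); (1, 1, 1, 1, 0); (0, 1, 0, 0, 0); (0, 0, 0, 2, 3))


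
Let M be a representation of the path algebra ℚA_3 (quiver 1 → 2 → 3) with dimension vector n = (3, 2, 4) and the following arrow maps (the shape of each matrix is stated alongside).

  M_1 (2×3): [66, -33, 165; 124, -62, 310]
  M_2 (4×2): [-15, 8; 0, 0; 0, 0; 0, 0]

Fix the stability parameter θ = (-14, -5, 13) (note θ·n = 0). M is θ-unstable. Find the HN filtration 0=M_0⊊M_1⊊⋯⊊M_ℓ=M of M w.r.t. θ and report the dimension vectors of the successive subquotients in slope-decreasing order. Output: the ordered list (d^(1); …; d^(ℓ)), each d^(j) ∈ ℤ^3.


Interval decomposition of M: I[1,1]^2, I[1,3], I[2,2], I[3,3]^3.
HN type (ℓ=3): μ^(1)=13; μ^(2)=-5; μ^(3)=-14

((0, 0, 4); (0, 2, 0); (3, 0, 0))


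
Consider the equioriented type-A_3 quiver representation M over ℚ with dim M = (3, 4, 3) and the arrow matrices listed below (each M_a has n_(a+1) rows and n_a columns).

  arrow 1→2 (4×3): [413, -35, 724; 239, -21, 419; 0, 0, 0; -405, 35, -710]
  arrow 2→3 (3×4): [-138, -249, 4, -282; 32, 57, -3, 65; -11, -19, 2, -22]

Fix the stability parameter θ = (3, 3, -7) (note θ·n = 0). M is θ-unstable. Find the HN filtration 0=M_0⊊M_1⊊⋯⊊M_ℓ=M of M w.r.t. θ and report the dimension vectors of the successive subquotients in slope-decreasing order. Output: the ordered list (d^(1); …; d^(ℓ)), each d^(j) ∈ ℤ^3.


Via rank(M_{q-1}∘⋯∘M_p): M ≅ I[1,1], I[1,3]^2, I[2,2], I[2,3].
μ_θ-semistable layers: μ^(1)=3; μ^(2)=-1/3; μ^(3)=-2

((1, 1, 0); (2, 2, 2); (0, 1, 1))


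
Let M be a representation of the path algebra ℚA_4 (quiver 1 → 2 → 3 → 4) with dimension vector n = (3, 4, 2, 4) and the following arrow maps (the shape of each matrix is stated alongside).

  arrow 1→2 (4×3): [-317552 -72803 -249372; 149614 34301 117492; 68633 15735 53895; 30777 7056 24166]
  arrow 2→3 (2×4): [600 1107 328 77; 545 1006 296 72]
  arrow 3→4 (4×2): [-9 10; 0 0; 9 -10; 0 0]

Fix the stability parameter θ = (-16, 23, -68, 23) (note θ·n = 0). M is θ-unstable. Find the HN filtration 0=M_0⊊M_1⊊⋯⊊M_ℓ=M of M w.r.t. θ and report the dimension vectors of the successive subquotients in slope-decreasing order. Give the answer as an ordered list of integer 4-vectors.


Barcode: M ≅ I[1,2], I[1,3], I[1,4], I[2,2], I[4,4]^3. HN layers by μ_θ (3 steps, strictly decreasing):
  μ^(1)=23; μ^(2)=-16; μ^(3)=-61/3

((0, 2, 0, 4); (1, 0, 0, 0); (2, 2, 2, 0))


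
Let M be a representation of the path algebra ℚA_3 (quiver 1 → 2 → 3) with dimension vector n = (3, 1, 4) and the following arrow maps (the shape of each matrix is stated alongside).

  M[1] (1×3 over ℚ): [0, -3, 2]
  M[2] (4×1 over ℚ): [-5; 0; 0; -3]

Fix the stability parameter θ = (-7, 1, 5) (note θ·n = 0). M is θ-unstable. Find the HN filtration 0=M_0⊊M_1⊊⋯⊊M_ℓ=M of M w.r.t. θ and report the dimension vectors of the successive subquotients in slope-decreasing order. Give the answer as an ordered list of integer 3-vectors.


Barcode: M ≅ I[1,1]^2, I[1,3], I[3,3]^3. HN layers by μ_θ (3 steps, strictly decreasing):
  μ^(1)=5; μ^(2)=1; μ^(3)=-7

((0, 0, 4); (0, 1, 0); (3, 0, 0))


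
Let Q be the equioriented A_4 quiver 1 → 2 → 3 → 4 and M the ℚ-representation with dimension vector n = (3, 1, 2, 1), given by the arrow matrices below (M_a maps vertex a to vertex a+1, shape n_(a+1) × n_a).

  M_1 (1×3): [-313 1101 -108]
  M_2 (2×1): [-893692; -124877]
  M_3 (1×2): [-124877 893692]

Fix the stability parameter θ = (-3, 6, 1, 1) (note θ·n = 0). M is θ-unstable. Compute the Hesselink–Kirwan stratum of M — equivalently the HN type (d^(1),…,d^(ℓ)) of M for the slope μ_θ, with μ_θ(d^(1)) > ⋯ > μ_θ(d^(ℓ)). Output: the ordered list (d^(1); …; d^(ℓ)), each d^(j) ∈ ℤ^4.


Via rank(M_{q-1}∘⋯∘M_p): M ≅ I[1,1]^2, I[1,3], I[3,4].
μ_θ-semistable layers: μ^(1)=7/2; μ^(2)=1; μ^(3)=-3

((0, 1, 1, 0); (0, 0, 1, 1); (3, 0, 0, 0))


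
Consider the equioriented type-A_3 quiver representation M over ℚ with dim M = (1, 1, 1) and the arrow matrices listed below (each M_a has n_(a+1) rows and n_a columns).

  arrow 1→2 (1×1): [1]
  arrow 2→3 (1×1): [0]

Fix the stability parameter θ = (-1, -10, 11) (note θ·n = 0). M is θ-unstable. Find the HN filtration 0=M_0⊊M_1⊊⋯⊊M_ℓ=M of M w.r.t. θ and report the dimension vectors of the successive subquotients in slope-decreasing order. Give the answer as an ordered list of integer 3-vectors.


Barcode: M ≅ I[1,2], I[3,3]. HN layers by μ_θ (2 steps, strictly decreasing):
  μ^(1)=11; μ^(2)=-11/2

((0, 0, 1); (1, 1, 0))


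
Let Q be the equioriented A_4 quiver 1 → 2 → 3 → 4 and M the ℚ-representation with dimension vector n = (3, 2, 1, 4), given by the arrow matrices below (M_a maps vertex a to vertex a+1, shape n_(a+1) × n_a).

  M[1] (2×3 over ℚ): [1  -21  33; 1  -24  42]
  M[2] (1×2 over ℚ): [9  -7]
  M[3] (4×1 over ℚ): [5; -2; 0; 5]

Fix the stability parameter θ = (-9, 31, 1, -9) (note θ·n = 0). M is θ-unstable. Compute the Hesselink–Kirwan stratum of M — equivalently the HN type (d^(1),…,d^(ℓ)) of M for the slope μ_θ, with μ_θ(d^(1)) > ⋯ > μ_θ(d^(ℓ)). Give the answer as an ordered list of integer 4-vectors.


Interval decomposition of M: I[1,1], I[1,2], I[1,4], I[4,4]^3.
HN type (ℓ=3): μ^(1)=31; μ^(2)=23/3; μ^(3)=-9

((0, 1, 0, 0); (0, 1, 1, 1); (3, 0, 0, 3))


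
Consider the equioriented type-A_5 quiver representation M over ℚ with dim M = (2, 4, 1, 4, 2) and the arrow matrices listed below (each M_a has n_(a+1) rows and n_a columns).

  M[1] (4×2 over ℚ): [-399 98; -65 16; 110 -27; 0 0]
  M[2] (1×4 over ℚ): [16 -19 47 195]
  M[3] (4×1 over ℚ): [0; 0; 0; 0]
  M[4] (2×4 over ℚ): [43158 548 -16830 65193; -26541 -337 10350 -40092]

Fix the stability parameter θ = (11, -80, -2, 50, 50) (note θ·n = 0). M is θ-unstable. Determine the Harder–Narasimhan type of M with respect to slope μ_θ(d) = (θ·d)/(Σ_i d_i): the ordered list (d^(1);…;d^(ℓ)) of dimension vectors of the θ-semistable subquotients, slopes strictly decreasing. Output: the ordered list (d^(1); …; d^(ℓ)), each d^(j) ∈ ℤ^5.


Barcode: M ≅ I[1,2], I[1,3], I[2,2]^2, I[4,4]^2, I[4,5]^2. HN layers by μ_θ (4 steps, strictly decreasing):
  μ^(1)=50; μ^(2)=-2; μ^(3)=-69/2; μ^(4)=-80

((0, 0, 0, 4, 2); (0, 0, 1, 0, 0); (2, 2, 0, 0, 0); (0, 2, 0, 0, 0))


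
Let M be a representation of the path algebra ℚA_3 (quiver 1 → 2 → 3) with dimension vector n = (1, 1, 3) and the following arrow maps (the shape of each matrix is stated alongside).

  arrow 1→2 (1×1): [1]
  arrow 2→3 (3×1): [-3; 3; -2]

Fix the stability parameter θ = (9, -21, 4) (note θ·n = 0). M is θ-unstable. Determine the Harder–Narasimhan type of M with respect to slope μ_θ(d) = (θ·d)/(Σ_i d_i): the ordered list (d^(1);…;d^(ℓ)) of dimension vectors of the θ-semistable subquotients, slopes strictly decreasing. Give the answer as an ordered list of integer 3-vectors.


Via rank(M_{q-1}∘⋯∘M_p): M ≅ I[1,3], I[3,3]^2.
μ_θ-semistable layers: μ^(1)=4; μ^(2)=-6

((0, 0, 3); (1, 1, 0))


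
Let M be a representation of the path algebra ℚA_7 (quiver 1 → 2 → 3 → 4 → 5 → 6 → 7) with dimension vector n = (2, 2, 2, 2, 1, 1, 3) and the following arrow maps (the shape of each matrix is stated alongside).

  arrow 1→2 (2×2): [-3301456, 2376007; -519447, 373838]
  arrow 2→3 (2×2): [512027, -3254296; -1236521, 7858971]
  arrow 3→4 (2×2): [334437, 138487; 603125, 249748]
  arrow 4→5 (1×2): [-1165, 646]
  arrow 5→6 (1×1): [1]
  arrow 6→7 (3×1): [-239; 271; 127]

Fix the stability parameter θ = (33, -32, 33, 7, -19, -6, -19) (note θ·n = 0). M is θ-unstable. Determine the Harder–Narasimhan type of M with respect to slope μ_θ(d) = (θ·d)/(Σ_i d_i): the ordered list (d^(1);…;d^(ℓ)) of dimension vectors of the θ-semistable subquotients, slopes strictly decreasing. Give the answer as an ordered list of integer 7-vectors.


Barcode: M ≅ I[1,4], I[1,7], I[7,7]^2. HN layers by μ_θ (4 steps, strictly decreasing):
  μ^(1)=20; μ^(2)=1/2; μ^(3)=-3/7; μ^(4)=-19

((0, 0, 1, 1, 0, 0, 0); (1, 1, 0, 0, 0, 0, 0); (1, 1, 1, 1, 1, 1, 1); (0, 0, 0, 0, 0, 0, 2))


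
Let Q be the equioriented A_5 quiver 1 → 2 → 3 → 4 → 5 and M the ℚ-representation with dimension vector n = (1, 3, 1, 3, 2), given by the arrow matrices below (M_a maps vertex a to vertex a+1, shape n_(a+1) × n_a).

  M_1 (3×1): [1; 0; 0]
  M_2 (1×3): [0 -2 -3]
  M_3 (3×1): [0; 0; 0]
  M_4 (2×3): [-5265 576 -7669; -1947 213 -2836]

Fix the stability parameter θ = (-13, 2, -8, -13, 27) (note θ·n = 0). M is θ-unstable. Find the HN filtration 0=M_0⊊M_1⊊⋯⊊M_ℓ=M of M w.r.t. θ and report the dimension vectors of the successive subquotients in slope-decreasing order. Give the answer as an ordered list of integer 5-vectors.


Barcode: M ≅ I[1,2], I[2,2], I[2,3], I[4,4], I[4,5]^2. HN layers by μ_θ (4 steps, strictly decreasing):
  μ^(1)=27; μ^(2)=2; μ^(3)=-3; μ^(4)=-13

((0, 0, 0, 0, 2); (0, 2, 0, 0, 0); (0, 1, 1, 0, 0); (1, 0, 0, 3, 0))


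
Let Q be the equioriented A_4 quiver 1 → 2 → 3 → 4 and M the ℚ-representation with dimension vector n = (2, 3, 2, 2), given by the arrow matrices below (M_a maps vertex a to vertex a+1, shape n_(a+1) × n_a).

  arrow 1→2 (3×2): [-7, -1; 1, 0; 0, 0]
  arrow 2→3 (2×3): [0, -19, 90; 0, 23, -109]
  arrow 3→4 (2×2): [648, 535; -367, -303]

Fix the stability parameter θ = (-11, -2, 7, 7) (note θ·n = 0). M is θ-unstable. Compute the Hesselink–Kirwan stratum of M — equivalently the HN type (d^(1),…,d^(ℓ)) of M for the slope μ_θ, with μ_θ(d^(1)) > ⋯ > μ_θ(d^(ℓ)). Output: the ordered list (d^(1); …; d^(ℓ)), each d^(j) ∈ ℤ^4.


Barcode: M ≅ I[1,2], I[1,4], I[2,4]. HN layers by μ_θ (3 steps, strictly decreasing):
  μ^(1)=7; μ^(2)=-2; μ^(3)=-11

((0, 0, 2, 2); (0, 3, 0, 0); (2, 0, 0, 0))


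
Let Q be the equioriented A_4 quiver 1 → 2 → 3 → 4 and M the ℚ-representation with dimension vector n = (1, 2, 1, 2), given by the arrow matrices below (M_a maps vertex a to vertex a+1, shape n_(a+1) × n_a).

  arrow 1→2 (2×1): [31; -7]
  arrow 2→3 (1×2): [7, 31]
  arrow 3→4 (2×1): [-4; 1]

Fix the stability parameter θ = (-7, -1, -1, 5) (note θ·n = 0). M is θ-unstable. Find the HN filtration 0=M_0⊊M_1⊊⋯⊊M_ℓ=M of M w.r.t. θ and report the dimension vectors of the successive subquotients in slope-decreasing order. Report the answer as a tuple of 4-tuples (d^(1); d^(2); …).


Barcode: M ≅ I[1,2], I[2,4], I[4,4]. HN layers by μ_θ (3 steps, strictly decreasing):
  μ^(1)=5; μ^(2)=-1; μ^(3)=-7

((0, 0, 0, 2); (0, 2, 1, 0); (1, 0, 0, 0))


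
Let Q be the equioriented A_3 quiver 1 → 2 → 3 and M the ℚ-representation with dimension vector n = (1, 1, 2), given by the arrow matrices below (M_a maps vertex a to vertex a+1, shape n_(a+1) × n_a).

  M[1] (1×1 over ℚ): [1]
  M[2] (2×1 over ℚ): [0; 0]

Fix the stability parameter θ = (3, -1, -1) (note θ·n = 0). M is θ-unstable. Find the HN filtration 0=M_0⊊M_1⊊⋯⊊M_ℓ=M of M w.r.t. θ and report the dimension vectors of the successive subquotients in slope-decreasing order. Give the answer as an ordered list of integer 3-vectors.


Via rank(M_{q-1}∘⋯∘M_p): M ≅ I[1,2], I[3,3]^2.
μ_θ-semistable layers: μ^(1)=1; μ^(2)=-1

((1, 1, 0); (0, 0, 2))


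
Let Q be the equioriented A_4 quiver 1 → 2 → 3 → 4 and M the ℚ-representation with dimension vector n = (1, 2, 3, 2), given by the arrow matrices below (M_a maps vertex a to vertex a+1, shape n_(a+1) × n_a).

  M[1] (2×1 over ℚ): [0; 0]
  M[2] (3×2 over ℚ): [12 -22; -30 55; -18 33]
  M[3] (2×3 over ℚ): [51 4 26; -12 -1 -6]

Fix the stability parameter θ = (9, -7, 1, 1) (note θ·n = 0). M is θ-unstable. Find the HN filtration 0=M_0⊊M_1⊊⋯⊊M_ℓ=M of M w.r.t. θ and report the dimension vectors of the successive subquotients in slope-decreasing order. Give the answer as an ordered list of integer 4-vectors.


Interval decomposition of M: I[1,1], I[2,2], I[2,4], I[3,3], I[3,4].
HN type (ℓ=3): μ^(1)=9; μ^(2)=1; μ^(3)=-7

((1, 0, 0, 0); (0, 0, 3, 2); (0, 2, 0, 0))


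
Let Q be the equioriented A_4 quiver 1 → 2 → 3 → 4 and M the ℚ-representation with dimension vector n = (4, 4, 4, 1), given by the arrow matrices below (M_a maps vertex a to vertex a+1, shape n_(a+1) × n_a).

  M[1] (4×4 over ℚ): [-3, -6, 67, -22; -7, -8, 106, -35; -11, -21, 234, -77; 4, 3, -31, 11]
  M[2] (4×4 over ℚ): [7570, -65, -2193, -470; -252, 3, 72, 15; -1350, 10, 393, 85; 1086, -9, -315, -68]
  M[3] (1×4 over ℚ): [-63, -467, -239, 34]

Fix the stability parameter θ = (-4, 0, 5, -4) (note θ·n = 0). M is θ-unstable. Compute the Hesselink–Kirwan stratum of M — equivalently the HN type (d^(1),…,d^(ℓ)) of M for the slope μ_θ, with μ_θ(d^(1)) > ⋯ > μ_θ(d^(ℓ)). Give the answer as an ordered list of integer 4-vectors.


Via rank(M_{q-1}∘⋯∘M_p): M ≅ I[1,1], I[1,3]^2, I[1,4], I[2,2], I[3,3].
μ_θ-semistable layers: μ^(1)=5; μ^(2)=1/2; μ^(3)=0; μ^(4)=-4

((0, 0, 3, 0); (0, 0, 1, 1); (0, 4, 0, 0); (4, 0, 0, 0))


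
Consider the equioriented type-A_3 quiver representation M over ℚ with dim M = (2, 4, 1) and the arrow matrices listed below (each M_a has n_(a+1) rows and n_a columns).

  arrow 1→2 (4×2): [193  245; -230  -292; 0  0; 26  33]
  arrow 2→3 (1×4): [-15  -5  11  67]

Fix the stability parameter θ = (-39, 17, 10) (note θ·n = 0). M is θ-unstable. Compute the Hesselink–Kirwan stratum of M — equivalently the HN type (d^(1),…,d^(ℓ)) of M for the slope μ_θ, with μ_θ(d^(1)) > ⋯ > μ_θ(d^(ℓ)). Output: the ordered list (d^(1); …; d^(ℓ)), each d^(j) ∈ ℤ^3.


Barcode: M ≅ I[1,2], I[1,3], I[2,2]^2. HN layers by μ_θ (3 steps, strictly decreasing):
  μ^(1)=17; μ^(2)=27/2; μ^(3)=-39

((0, 3, 0); (0, 1, 1); (2, 0, 0))


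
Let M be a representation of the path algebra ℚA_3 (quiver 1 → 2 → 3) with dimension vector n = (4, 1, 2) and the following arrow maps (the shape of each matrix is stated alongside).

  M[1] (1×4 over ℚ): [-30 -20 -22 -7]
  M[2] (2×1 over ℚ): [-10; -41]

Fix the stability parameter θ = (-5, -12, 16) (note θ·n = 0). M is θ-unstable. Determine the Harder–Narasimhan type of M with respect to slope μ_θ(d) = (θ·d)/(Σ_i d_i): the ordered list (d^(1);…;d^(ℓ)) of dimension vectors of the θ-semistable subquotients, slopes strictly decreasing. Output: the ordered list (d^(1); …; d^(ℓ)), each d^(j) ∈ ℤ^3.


Via rank(M_{q-1}∘⋯∘M_p): M ≅ I[1,1]^3, I[1,3], I[3,3].
μ_θ-semistable layers: μ^(1)=16; μ^(2)=-5; μ^(3)=-17/2

((0, 0, 2); (3, 0, 0); (1, 1, 0))


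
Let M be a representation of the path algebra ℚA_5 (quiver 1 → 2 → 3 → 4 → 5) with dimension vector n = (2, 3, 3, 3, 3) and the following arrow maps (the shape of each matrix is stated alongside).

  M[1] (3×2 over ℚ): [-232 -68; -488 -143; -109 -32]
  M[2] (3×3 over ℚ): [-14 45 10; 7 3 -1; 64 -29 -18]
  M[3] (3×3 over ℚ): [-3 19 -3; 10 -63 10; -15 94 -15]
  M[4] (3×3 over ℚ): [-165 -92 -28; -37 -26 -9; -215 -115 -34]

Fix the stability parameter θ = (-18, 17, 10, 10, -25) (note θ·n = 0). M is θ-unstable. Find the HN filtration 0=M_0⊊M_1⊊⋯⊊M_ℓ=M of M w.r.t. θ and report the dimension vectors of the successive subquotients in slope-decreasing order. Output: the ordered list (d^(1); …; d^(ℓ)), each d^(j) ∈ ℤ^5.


Interval decomposition of M: I[1,3], I[1,5], I[2,5], I[4,5].
HN type (ℓ=4): μ^(1)=27/2; μ^(2)=3; μ^(3)=-15/2; μ^(4)=-18

((0, 1, 1, 0, 0); (0, 2, 2, 2, 2); (0, 0, 0, 1, 1); (2, 0, 0, 0, 0))
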